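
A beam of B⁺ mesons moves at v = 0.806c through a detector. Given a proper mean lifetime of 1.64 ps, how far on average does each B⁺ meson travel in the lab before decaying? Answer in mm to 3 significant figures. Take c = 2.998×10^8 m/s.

γ = 1/√(1 − 0.806²) = 1.6894
Dilated lifetime: Δt = γτ₀ = 1.6894 × 1.64 ps = 2.7707 ps
d = vΔt = 0.806c × 2.7707 ps = 2.4164×10^8 m/s × 2.7707×10^-12 s = 0.670 mm

d ≈ 0.670 mm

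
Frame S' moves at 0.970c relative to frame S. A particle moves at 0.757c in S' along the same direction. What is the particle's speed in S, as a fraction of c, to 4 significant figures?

Relativistic velocity addition: u = (u' + v)/(1 + u'v/c²)
= (0.757 + 0.970)/(1 + 0.757×0.970) = 1.727/1.73429 = 0.9958

u ≈ 0.9958c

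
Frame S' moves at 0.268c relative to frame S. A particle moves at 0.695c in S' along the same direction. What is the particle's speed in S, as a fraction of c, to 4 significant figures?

u ≈ 0.8118c

Relativistic velocity addition: u = (u' + v)/(1 + u'v/c²)
= (0.695 + 0.268)/(1 + 0.695×0.268) = 0.9630/1.18626 = 0.8118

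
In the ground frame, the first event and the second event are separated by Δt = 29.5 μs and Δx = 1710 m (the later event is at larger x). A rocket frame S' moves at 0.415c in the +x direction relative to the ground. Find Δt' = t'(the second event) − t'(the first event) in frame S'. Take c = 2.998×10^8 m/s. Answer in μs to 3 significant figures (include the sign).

γ = 1/√(1 − 0.415²) = 1.0991
Δt' = γ(Δt − vΔx/c²) = 1.0991 × (29.5 μs − 0.415×1710 m / (2.998×10^8 m/s))
= 1.0991 × (27.133 μs) = 29.8 μs

Δt' ≈ 29.8 μs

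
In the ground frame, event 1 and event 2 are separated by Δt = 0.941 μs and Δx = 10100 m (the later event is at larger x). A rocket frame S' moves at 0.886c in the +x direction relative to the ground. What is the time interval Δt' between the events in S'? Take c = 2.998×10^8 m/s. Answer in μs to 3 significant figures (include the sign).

γ = 1/√(1 − 0.886²) = 2.1566
Δt' = γ(Δt − vΔx/c²) = 2.1566 × (0.941 μs − 0.886×10100 m / (2.998×10^8 m/s))
= 2.1566 × (-28.908 μs) = -62.3 μs

Δt' ≈ -62.3 μs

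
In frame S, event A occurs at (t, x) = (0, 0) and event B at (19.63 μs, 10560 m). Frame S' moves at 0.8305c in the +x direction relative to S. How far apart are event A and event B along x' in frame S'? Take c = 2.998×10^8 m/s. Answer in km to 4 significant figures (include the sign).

γ = 1/√(1 − 0.8305²) = 1.79527
Δx' = γ(Δx − vΔt) = 1.79527 × (10560 m − 0.8305×(2.998×10^8 m/s)×19.63×10^-6 s)
= 1.79527 × (5672.45 m) = 10.18 km

Δx' ≈ 10.18 km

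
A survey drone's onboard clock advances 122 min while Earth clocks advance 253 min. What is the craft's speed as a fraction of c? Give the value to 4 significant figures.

β ≈ 0.8761

γ = Δt/τ₀ = 253/122 = 2.07377
β = √(1 − 1/γ²) = √(1 − 1/2.07377²) = 0.8761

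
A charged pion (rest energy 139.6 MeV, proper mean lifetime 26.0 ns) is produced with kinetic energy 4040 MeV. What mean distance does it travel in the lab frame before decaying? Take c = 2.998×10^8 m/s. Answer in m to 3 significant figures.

d ≈ 233 m

γ = 1 + K/(m₀c²) = 1 + 4040/139.6 = 29.940
β = √(1 − 1/γ²) = 0.99944
Dilated lifetime: γτ₀ = 29.940 × 26.0 ns = 778.44 ns
d = βc·γτ₀ = 0.99944 × (2.998×10^8 m/s) × 7.7844×10^-7 s = 233 m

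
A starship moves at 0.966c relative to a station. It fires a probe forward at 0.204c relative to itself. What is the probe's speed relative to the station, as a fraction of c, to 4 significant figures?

Relativistic velocity addition: u = (u' + v)/(1 + u'v/c²)
= (0.204 + 0.966)/(1 + 0.204×0.966) = 1.170/1.19706 = 0.9774

u ≈ 0.9774c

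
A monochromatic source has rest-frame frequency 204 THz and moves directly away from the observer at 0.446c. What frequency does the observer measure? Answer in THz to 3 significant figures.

Relativistic Doppler: f_obs = f_src √((1−β)/(1+β))
= 204 × √(0.55400/1.4460) = 204 × 0.61897 = 126 THz

f_obs ≈ 126 THz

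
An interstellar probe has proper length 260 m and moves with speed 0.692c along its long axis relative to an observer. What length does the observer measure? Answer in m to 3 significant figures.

γ = 1/√(1 − 0.692²) = 1.3852
Length contraction: L = L₀/γ = 260/1.3852 = 188 m

L ≈ 188 m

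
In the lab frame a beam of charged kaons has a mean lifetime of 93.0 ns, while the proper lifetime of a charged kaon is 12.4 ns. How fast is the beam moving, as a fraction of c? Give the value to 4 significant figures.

γ = Δt/τ₀ = 93.0/12.4 = 7.50000
β = √(1 − 1/γ²) = √(1 − 1/7.50000²) = 0.9911

β ≈ 0.9911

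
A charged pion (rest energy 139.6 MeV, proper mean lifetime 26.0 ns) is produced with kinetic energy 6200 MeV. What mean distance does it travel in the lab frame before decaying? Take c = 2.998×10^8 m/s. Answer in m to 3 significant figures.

d ≈ 354 m

γ = 1 + K/(m₀c²) = 1 + 6200/139.6 = 45.413
β = √(1 − 1/γ²) = 0.99976
Dilated lifetime: γτ₀ = 45.413 × 26.0 ns = 1180.7 ns
d = βc·γτ₀ = 0.99976 × (2.998×10^8 m/s) × 1.1807×10^-6 s = 354 m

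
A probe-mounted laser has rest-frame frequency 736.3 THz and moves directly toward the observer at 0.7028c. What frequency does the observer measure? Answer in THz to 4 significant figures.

Relativistic Doppler: f_obs = f_src √((1+β)/(1−β))
= 736.3 × √(1.70280/0.297200) = 736.3 × 2.39363 = 1762 THz

f_obs ≈ 1762 THz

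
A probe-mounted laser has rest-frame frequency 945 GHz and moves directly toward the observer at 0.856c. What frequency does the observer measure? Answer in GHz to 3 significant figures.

f_obs ≈ 3390 GHz

Relativistic Doppler: f_obs = f_src √((1+β)/(1−β))
= 945 × √(1.8560/0.14400) = 945 × 3.5901 = 3390 GHz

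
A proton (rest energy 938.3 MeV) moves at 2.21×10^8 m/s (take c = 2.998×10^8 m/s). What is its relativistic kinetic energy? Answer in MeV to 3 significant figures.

β = v/c = 2.21×10^8 / 2.998×10^8 = 0.73716
γ = 1/√(1 − 0.73716²) = 1.4799
K = (γ − 1)m₀c² = (1.4799 − 1) × 938.3 MeV = 0.47990 × 938.3 MeV = 450 MeV

K ≈ 450 MeV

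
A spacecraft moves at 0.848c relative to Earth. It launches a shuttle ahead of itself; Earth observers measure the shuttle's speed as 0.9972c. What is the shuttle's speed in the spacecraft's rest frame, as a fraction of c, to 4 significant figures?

Inverse velocity addition: u' = (u − v)/(1 − uv/c²)
= (0.9972 − 0.848)/(1 − 0.9972×0.848) = 0.1492/0.154374 = 0.9665

u' ≈ 0.9665c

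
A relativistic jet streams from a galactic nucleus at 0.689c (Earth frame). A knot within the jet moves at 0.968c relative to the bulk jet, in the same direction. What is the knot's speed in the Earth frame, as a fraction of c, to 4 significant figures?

Relativistic velocity addition: u = (u' + v)/(1 + u'v/c²)
= (0.968 + 0.689)/(1 + 0.968×0.689) = 1.657/1.66695 = 0.9940

u ≈ 0.9940c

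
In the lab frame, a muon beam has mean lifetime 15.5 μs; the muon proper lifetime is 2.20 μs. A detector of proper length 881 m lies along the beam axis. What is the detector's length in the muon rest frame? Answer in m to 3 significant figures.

Time dilation ⇒ γ = Δt/τ₀ = 15.5/2.20 = 7.0455
Length contraction: L = L₀/γ = 881/7.0455 = 125 m

L ≈ 125 m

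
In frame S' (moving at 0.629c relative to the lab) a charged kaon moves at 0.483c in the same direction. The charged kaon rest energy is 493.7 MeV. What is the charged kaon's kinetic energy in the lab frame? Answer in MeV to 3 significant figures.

K ≈ 452 MeV

u_lab = (0.483 + 0.629)/(1 + 0.483×0.629) = 0.852887
γ = 1/√(1 − 0.852887²) = 1.9154
K = (γ − 1)m₀c² = (1.9154 − 1) × 493.7 = 0.91536 × 493.7 = 452 MeV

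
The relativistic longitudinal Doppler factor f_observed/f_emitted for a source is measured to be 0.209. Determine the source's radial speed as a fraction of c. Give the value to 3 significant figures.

β ≈ 0.916

f_obs/f_src = √((1−β)/(1+β)) = 0.209  ⇒  (1−β)/(1+β) = 0.043681
β = |1 − D²|/(1 + D²) = |1 − 0.043681|/(1 + 0.043681) = 0.916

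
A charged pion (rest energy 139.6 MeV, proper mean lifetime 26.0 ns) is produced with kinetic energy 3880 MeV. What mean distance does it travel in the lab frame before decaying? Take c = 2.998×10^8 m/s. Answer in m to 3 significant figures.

γ = 1 + K/(m₀c²) = 1 + 3880/139.6 = 28.794
β = √(1 − 1/γ²) = 0.99940
Dilated lifetime: γτ₀ = 28.794 × 26.0 ns = 748.64 ns
d = βc·γτ₀ = 0.99940 × (2.998×10^8 m/s) × 7.4864×10^-7 s = 224 m

d ≈ 224 m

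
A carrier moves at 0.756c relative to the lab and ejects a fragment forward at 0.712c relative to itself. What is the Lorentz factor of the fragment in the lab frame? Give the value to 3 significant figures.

γ ≈ 3.35

u_lab = (0.712 + 0.756)/(1 + 0.712×0.756) = 1.468/1.53827 = 0.954318
γ = 1/√(1 − 0.954318²) = 3.35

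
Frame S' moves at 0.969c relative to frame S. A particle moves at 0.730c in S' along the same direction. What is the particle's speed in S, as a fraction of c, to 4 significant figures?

u ≈ 0.9951c

Relativistic velocity addition: u = (u' + v)/(1 + u'v/c²)
= (0.730 + 0.969)/(1 + 0.730×0.969) = 1.699/1.70737 = 0.9951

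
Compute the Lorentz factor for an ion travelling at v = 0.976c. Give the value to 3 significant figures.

γ = 1/√(1 − β²) = 1/√(1 − 0.976²) = 1/√(0.047424) = 4.59

γ ≈ 4.59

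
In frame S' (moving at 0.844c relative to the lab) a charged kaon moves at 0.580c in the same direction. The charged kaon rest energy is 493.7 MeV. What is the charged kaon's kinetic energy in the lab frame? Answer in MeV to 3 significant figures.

K ≈ 1190 MeV

u_lab = (0.580 + 0.844)/(1 + 0.580×0.844) = 0.956013
γ = 1/√(1 − 0.956013²) = 3.4092
K = (γ − 1)m₀c² = (3.4092 − 1) × 493.7 = 2.4092 × 493.7 = 1190 MeV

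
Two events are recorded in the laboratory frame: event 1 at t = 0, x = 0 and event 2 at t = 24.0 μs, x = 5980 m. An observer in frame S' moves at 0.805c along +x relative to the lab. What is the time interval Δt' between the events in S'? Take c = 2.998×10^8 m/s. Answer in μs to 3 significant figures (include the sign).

γ = 1/√(1 − 0.805²) = 1.6856
Δt' = γ(Δt − vΔx/c²) = 1.6856 × (24.0 μs − 0.805×5980 m / (2.998×10^8 m/s))
= 1.6856 × (7.9430 μs) = 13.4 μs

Δt' ≈ 13.4 μs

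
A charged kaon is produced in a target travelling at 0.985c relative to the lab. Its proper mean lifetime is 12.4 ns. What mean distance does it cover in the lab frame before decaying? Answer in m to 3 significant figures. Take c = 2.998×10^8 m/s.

d ≈ 21.2 m

γ = 1/√(1 − 0.985²) = 5.7953
Dilated lifetime: Δt = γτ₀ = 5.7953 × 12.4 ns = 71.861 ns
d = vΔt = 0.985c × 71.861 ns = 2.9530×10^8 m/s × 7.1861×10^-8 s = 21.2 m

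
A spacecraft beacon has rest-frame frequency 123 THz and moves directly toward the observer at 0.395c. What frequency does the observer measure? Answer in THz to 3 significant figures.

Relativistic Doppler: f_obs = f_src √((1+β)/(1−β))
= 123 × √(1.3950/0.60500) = 123 × 1.5185 = 187 THz

f_obs ≈ 187 THz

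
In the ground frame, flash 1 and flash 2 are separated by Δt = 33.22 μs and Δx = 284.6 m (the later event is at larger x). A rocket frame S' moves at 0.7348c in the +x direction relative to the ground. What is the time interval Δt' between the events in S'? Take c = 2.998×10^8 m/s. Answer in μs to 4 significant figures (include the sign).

Δt' ≈ 47.95 μs

γ = 1/√(1 − 0.7348²) = 1.47431
Δt' = γ(Δt − vΔx/c²) = 1.47431 × (33.22 μs − 0.7348×284.6 m / (2.998×10^8 m/s))
= 1.47431 × (32.5225 μs) = 47.95 μs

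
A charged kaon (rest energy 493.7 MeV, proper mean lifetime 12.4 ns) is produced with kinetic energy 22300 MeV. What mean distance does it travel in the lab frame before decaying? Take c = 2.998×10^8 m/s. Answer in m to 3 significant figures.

γ = 1 + K/(m₀c²) = 1 + 22300/493.7 = 46.169
β = √(1 − 1/γ²) = 0.99977
Dilated lifetime: γτ₀ = 46.169 × 12.4 ns = 572.50 ns
d = βc·γτ₀ = 0.99977 × (2.998×10^8 m/s) × 5.7250×10^-7 s = 172 m

d ≈ 172 m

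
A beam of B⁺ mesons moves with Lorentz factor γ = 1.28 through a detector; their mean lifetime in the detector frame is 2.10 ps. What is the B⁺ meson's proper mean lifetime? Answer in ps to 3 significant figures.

γ = 1.28 (given)
Proper time: τ₀ = Δt/γ = 2.10/1.28 = 1.64 ps

τ₀ ≈ 1.64 ps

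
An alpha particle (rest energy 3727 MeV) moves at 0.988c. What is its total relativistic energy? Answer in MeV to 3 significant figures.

γ = 1/√(1 − 0.988²) = 6.4744
E = γm₀c² = 6.4744 × 3727 MeV = 24100 MeV

E ≈ 24100 MeV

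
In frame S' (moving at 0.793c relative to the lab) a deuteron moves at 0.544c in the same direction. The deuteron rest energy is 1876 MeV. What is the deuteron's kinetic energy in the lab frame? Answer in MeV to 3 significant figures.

K ≈ 3380 MeV

u_lab = (0.544 + 0.793)/(1 + 0.544×0.793) = 0.934056
γ = 1/√(1 − 0.934056²) = 2.8001
K = (γ − 1)m₀c² = (2.8001 − 1) × 1876 = 1.8001 × 1876 = 3380 MeV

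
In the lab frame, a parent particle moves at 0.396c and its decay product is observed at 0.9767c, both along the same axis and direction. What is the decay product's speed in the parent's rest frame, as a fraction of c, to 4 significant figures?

u' ≈ 0.9470c

Inverse velocity addition: u' = (u − v)/(1 − uv/c²)
= (0.9767 − 0.396)/(1 − 0.9767×0.396) = 0.5807/0.613227 = 0.9470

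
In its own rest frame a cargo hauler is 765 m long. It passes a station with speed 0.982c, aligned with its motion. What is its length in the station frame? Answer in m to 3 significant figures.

γ = 1/√(1 − 0.982²) = 5.2943
Length contraction: L = L₀/γ = 765/5.2943 = 144 m

L ≈ 144 m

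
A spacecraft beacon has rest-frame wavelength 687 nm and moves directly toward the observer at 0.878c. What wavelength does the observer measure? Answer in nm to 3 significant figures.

Relativistic Doppler: λ_obs = λ_src √((1−β)/(1+β))
= 687 × √(0.12200/1.8780) = 687 × 0.25488 = 175 nm

λ_obs ≈ 175 nm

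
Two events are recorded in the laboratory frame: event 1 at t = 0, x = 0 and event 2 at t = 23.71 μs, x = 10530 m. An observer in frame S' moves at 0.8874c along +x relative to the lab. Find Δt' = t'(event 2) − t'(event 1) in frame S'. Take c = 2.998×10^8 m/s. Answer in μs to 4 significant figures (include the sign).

Δt' ≈ -16.18 μs

γ = 1/√(1 − 0.8874²) = 2.16920
Δt' = γ(Δt − vΔx/c²) = 2.16920 × (23.71 μs − 0.8874×10530 m / (2.998×10^8 m/s))
= 2.16920 × (-7.45852 μs) = -16.18 μs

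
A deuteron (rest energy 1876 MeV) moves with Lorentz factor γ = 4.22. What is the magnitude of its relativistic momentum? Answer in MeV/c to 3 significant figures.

β = √(1 − 1/γ²) = √(1 − 1/4.22²) = 0.97152
p = γβm₀c = 4.22 × 0.97152 × 1876 MeV/c = 7690 MeV/c

p ≈ 7690 MeV/c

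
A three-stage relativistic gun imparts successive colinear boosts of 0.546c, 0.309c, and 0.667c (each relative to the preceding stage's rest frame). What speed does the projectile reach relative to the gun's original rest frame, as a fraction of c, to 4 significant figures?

Compose boost 2: (0.309 + 0.546)/(1 + 0.309×0.546) = 0.8550/1.16871 = 0.731573
Compose boost 3: (0.667 + 0.731573)/(1 + 0.667×0.731573) = 1.39857/1.48796 = 0.9399

u ≈ 0.9399c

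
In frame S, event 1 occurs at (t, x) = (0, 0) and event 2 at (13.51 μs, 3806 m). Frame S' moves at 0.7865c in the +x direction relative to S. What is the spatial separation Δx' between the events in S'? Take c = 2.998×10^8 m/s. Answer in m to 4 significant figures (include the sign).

Δx' ≈ 1005 m

γ = 1/√(1 − 0.7865²) = 1.61920
Δx' = γ(Δx − vΔt) = 1.61920 × (3806 m − 0.7865×(2.998×10^8 m/s)×13.51×10^-6 s)
= 1.61920 × (620.441 m) = 1005 m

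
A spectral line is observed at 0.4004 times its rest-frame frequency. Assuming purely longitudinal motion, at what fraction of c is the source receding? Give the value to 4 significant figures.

f_obs/f_src = √((1−β)/(1+β)) = 0.4004  ⇒  (1−β)/(1+β) = 0.160320
β = |1 − D²|/(1 + D²) = |1 − 0.160320|/(1 + 0.160320) = 0.7237

β ≈ 0.7237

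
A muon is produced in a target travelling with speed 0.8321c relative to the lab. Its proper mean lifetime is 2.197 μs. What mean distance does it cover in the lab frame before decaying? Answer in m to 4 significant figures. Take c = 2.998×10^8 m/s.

γ = 1/√(1 − 0.8321²) = 1.80302
Dilated lifetime: Δt = γτ₀ = 1.80302 × 2.197 μs = 3.96123 μs
d = vΔt = 0.8321c × 3.96123 μs = 2.49464×10^8 m/s × 3.96123×10^-6 s = 988.2 m

d ≈ 988.2 m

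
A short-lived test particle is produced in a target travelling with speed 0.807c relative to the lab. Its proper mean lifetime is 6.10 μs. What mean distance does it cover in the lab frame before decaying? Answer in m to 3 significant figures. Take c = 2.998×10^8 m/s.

γ = 1/√(1 − 0.807²) = 1.6933
Dilated lifetime: Δt = γτ₀ = 1.6933 × 6.10 μs = 10.329 μs
d = vΔt = 0.807c × 10.329 μs = 2.4194×10^8 m/s × 1.0329×10^-5 s = 2500 m

d ≈ 2500 m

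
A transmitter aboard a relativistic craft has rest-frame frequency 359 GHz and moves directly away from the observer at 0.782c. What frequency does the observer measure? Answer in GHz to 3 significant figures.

Relativistic Doppler: f_obs = f_src √((1−β)/(1+β))
= 359 × √(0.21800/1.7820) = 359 × 0.34976 = 126 GHz

f_obs ≈ 126 GHz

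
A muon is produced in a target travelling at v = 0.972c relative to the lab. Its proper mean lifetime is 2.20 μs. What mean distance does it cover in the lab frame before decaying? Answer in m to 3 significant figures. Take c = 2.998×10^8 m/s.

d ≈ 2730 m

γ = 1/√(1 − 0.972²) = 4.2557
Dilated lifetime: Δt = γτ₀ = 4.2557 × 2.20 μs = 9.3625 μs
d = vΔt = 0.972c × 9.3625 μs = 2.9141×10^8 m/s × 9.3625×10^-6 s = 2730 m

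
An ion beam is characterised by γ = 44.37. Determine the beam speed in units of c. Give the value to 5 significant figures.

β ≈ 0.99975

β = √(1 − 1/γ²) = √(1 − 1/44.37²) = √(0.9994920) = 0.99975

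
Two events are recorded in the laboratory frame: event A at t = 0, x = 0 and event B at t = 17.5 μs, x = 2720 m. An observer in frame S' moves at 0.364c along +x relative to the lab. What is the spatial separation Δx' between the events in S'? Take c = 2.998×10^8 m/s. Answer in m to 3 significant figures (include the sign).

Δx' ≈ 870 m

γ = 1/√(1 − 0.364²) = 1.0737
Δx' = γ(Δx − vΔt) = 1.0737 × (2720 m − 0.364×(2.998×10^8 m/s)×17.5×10^-6 s)
= 1.0737 × (810.27 m) = 870 m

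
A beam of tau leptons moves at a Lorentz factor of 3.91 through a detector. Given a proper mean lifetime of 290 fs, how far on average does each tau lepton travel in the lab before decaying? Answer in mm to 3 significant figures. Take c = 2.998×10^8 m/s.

d ≈ 0.329 mm

β = √(1 − 1/γ²) = √(1 − 1/3.91²) = 0.96674
Dilated lifetime: Δt = γτ₀ = 3.91 × 290 fs = 1133.9 fs
d = vΔt = 0.96674c × 1133.9 fs = 2.8983×10^8 m/s × 1.1339×10^-12 s = 0.329 mm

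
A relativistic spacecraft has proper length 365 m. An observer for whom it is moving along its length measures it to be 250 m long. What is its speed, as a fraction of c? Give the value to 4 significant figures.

β ≈ 0.7286

γ = L₀/L = 365/250 = 1.46000
β = √(1 − 1/γ²) = 0.7286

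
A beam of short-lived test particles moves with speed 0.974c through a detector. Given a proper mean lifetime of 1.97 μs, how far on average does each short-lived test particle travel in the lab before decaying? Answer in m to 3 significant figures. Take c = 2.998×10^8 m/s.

d ≈ 2540 m

γ = 1/√(1 − 0.974²) = 4.4141
Dilated lifetime: Δt = γτ₀ = 4.4141 × 1.97 μs = 8.6957 μs
d = vΔt = 0.974c × 8.6957 μs = 2.9201×10^8 m/s × 8.6957×10^-6 s = 2540 m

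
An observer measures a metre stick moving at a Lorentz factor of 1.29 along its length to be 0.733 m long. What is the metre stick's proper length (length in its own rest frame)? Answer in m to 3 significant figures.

γ = 1.29 (given)
L₀ = γL = 1.29 × 0.733 = 0.946 m

L₀ ≈ 0.946 m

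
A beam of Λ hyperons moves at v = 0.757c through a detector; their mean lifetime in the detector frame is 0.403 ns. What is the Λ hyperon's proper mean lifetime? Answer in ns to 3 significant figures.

γ = 1/√(1 − 0.757²) = 1.5304
Proper time: τ₀ = Δt/γ = 0.403/1.5304 = 0.263 ns

τ₀ ≈ 0.263 ns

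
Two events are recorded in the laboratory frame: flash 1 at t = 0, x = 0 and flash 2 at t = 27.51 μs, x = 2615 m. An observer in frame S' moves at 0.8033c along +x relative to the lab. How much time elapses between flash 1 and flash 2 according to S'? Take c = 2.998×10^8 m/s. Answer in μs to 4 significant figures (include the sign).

Δt' ≈ 34.43 μs

γ = 1/√(1 − 0.8033²) = 1.67905
Δt' = γ(Δt − vΔx/c²) = 1.67905 × (27.51 μs − 0.8033×2615 m / (2.998×10^8 m/s))
= 1.67905 × (20.5032 μs) = 34.43 μs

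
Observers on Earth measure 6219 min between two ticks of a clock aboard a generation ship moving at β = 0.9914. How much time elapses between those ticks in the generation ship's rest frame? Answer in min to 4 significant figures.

γ = 1/√(1 − 0.9914²) = 7.64138
Proper time: τ₀ = Δt/γ = 6219/7.64138 = 813.9 min

τ₀ ≈ 813.9 min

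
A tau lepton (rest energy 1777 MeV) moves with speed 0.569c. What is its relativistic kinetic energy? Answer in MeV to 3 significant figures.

K ≈ 384 MeV

γ = 1/√(1 − 0.569²) = 1.2160
K = (γ − 1)m₀c² = (1.2160 − 1) × 1777 MeV = 0.21605 × 1777 MeV = 384 MeV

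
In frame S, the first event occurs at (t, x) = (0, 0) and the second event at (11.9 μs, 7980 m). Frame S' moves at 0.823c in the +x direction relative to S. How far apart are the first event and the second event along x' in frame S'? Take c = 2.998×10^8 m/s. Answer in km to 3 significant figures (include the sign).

γ = 1/√(1 − 0.823²) = 1.7604
Δx' = γ(Δx − vΔt) = 1.7604 × (7980 m − 0.823×(2.998×10^8 m/s)×11.9×10^-6 s)
= 1.7604 × (5043.8 m) = 8.88 km

Δx' ≈ 8.88 km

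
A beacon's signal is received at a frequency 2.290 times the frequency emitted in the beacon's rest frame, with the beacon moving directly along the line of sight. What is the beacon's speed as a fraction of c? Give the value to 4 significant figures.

β ≈ 0.6797

f_obs/f_src = √((1+β)/(1−β)) = 2.290  ⇒  (1+β)/(1−β) = 5.24410
β = |1 − D²|/(1 + D²) = |1 − 5.24410|/(1 + 5.24410) = 0.6797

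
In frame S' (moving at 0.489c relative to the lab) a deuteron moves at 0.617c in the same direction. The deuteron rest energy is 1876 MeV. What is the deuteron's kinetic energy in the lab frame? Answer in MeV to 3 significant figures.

u_lab = (0.617 + 0.489)/(1 + 0.617×0.489) = 0.849650
γ = 1/√(1 − 0.849650²) = 1.8963
K = (γ − 1)m₀c² = (1.8963 − 1) × 1876 = 0.89628 × 1876 = 1680 MeV

K ≈ 1680 MeV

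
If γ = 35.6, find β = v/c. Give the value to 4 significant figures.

β = √(1 − 1/γ²) = √(1 − 1/35.6²) = √(0.999211) = 0.9996

β ≈ 0.9996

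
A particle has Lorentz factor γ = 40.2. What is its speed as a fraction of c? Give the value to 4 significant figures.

β ≈ 0.9997

β = √(1 − 1/γ²) = √(1 − 1/40.2²) = √(0.999381) = 0.9997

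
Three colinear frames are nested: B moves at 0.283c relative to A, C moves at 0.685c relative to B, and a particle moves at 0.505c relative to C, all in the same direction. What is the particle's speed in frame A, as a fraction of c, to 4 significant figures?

Compose boost 2: (0.685 + 0.283)/(1 + 0.685×0.283) = 0.9680/1.19386 = 0.810819
Compose boost 3: (0.505 + 0.810819)/(1 + 0.505×0.810819) = 1.31582/1.40946 = 0.9336

u ≈ 0.9336c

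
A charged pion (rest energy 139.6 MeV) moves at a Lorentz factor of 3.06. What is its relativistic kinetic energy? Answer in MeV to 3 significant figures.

γ = 3.06 (given)
K = (γ − 1)m₀c² = (3.06 − 1) × 139.6 MeV = 2.0600 × 139.6 MeV = 288 MeV

K ≈ 288 MeV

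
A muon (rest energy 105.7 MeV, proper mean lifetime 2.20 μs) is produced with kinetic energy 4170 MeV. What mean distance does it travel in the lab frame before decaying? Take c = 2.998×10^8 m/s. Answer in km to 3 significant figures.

γ = 1 + K/(m₀c²) = 1 + 4170/105.7 = 40.451
β = √(1 − 1/γ²) = 0.99969
Dilated lifetime: γτ₀ = 40.451 × 2.20 μs = 88.993 μs
d = βc·γτ₀ = 0.99969 × (2.998×10^8 m/s) × 8.8993×10^-5 s = 26.7 km

d ≈ 26.7 km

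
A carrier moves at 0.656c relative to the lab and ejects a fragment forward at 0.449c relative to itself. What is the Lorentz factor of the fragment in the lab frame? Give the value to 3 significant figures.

γ ≈ 1.92

u_lab = (0.449 + 0.656)/(1 + 0.449×0.656) = 1.105/1.29454 = 0.853582
γ = 1/√(1 − 0.853582²) = 1.92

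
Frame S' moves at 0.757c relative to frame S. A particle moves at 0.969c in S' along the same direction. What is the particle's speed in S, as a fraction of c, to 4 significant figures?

Relativistic velocity addition: u = (u' + v)/(1 + u'v/c²)
= (0.969 + 0.757)/(1 + 0.969×0.757) = 1.726/1.73353 = 0.9957

u ≈ 0.9957c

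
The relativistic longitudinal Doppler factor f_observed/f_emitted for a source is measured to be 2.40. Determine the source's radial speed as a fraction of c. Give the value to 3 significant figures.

β ≈ 0.704

f_obs/f_src = √((1+β)/(1−β)) = 2.40  ⇒  (1+β)/(1−β) = 5.7600
β = |1 − D²|/(1 + D²) = |1 − 5.7600|/(1 + 5.7600) = 0.704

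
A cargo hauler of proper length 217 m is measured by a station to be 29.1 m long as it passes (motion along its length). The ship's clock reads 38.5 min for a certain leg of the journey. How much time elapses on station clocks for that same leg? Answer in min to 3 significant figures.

Length contraction ⇒ γ = L₀/L = 217/29.1 = 7.4570
Time dilation: Δt = γτ₀ = 7.4570 × 38.5 min = 287 min

Δt ≈ 287 min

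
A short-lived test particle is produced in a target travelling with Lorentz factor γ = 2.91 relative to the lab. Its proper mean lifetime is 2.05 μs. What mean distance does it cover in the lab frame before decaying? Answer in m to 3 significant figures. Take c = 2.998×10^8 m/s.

β = √(1 − 1/γ²) = √(1 − 1/2.91²) = 0.93910
Dilated lifetime: Δt = γτ₀ = 2.91 × 2.05 μs = 5.9655 μs
d = vΔt = 0.93910c × 5.9655 μs = 2.8154×10^8 m/s × 5.9655×10^-6 s = 1680 m

d ≈ 1680 m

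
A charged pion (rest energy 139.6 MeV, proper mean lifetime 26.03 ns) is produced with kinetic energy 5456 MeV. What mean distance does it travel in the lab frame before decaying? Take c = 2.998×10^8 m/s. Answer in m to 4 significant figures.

γ = 1 + K/(m₀c²) = 1 + 5456/139.6 = 40.0831
β = √(1 − 1/γ²) = 0.999689
Dilated lifetime: γτ₀ = 40.0831 × 26.03 ns = 1043.36 ns
d = βc·γτ₀ = 0.999689 × (2.998×10^8 m/s) × 1.04336×10^-6 s = 312.7 m

d ≈ 312.7 m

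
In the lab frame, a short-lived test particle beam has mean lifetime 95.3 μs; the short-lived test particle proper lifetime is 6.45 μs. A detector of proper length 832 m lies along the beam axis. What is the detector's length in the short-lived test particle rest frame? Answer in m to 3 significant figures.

Time dilation ⇒ γ = Δt/τ₀ = 95.3/6.45 = 14.775
Length contraction: L = L₀/γ = 832/14.775 = 56.3 m

L ≈ 56.3 m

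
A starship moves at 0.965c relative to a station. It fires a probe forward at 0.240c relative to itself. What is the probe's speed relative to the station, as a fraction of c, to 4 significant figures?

u ≈ 0.9784c

Relativistic velocity addition: u = (u' + v)/(1 + u'v/c²)
= (0.240 + 0.965)/(1 + 0.240×0.965) = 1.205/1.23160 = 0.9784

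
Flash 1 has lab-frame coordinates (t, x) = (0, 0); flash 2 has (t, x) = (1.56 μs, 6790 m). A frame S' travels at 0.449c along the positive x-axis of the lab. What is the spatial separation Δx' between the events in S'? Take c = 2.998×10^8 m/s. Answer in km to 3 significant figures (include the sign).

Δx' ≈ 7.36 km

γ = 1/√(1 − 0.449²) = 1.1192
Δx' = γ(Δx − vΔt) = 1.1192 × (6790 m − 0.449×(2.998×10^8 m/s)×1.56×10^-6 s)
= 1.1192 × (6580.0 m) = 7.36 km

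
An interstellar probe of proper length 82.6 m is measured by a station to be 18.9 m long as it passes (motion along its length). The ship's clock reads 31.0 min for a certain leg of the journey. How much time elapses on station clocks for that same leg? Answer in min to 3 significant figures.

Length contraction ⇒ γ = L₀/L = 82.6/18.9 = 4.3704
Time dilation: Δt = γτ₀ = 4.3704 × 31.0 min = 135 min

Δt ≈ 135 min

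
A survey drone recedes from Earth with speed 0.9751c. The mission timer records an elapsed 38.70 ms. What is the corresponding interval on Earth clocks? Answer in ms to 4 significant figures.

Δt ≈ 174.5 ms

γ = 1/√(1 − 0.9751²) = 4.50927
Time dilation: Δt = γτ₀ = 4.50927 × 38.70 ms = 174.5 ms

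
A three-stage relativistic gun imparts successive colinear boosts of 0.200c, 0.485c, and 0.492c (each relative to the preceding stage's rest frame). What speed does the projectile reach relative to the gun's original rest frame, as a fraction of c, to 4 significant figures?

u ≈ 0.8540c

Compose boost 2: (0.485 + 0.200)/(1 + 0.485×0.200) = 0.6850/1.09700 = 0.624430
Compose boost 3: (0.492 + 0.624430)/(1 + 0.492×0.624430) = 1.11643/1.30722 = 0.8540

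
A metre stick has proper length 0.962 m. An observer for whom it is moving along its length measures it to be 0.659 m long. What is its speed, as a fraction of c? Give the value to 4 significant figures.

γ = L₀/L = 0.962/0.659 = 1.45979
β = √(1 − 1/γ²) = 0.7285

β ≈ 0.7285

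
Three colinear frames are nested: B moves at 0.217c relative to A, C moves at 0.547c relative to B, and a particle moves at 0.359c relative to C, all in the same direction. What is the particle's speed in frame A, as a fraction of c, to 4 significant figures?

Compose boost 2: (0.547 + 0.217)/(1 + 0.547×0.217) = 0.7640/1.11870 = 0.682936
Compose boost 3: (0.359 + 0.682936)/(1 + 0.359×0.682936) = 1.04194/1.24517 = 0.8368

u ≈ 0.8368c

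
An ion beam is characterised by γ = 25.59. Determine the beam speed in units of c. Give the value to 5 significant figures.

β = √(1 − 1/γ²) = √(1 − 1/25.59²) = √(0.9984729) = 0.99924

β ≈ 0.99924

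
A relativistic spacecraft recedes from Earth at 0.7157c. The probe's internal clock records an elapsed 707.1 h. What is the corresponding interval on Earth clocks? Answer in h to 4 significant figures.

γ = 1/√(1 − 0.7157²) = 1.43183
Time dilation: Δt = γτ₀ = 1.43183 × 707.1 h = 1012 h

Δt ≈ 1012 h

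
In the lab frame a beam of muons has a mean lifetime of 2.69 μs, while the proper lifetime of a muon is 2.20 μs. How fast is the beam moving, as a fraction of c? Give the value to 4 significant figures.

β ≈ 0.5754

γ = Δt/τ₀ = 2.69/2.20 = 1.22273
β = √(1 − 1/γ²) = √(1 − 1/1.22273²) = 0.5754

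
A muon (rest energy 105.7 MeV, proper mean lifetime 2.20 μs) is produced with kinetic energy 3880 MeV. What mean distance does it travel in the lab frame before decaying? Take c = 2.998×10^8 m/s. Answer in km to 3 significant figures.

γ = 1 + K/(m₀c²) = 1 + 3880/105.7 = 37.708
β = √(1 − 1/γ²) = 0.99965
Dilated lifetime: γτ₀ = 37.708 × 2.20 μs = 82.957 μs
d = βc·γτ₀ = 0.99965 × (2.998×10^8 m/s) × 8.2957×10^-5 s = 24.9 km

d ≈ 24.9 km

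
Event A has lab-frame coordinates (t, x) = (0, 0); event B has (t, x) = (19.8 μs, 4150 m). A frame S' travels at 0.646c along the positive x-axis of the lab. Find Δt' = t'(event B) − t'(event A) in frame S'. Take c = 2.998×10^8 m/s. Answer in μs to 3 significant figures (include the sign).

γ = 1/√(1 − 0.646²) = 1.3100
Δt' = γ(Δt − vΔx/c²) = 1.3100 × (19.8 μs − 0.646×4150 m / (2.998×10^8 m/s))
= 1.3100 × (10.858 μs) = 14.2 μs

Δt' ≈ 14.2 μs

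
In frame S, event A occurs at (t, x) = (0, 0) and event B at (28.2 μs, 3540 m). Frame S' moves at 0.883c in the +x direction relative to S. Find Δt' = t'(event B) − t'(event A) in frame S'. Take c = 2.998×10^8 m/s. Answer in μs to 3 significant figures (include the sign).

Δt' ≈ 37.9 μs

γ = 1/√(1 − 0.883²) = 2.1305
Δt' = γ(Δt − vΔx/c²) = 2.1305 × (28.2 μs − 0.883×3540 m / (2.998×10^8 m/s))
= 2.1305 × (17.774 μs) = 37.9 μs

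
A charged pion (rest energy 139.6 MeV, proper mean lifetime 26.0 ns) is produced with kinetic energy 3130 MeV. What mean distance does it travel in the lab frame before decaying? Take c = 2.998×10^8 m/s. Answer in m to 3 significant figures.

d ≈ 182 m

γ = 1 + K/(m₀c²) = 1 + 3130/139.6 = 23.421
β = √(1 − 1/γ²) = 0.99909
Dilated lifetime: γτ₀ = 23.421 × 26.0 ns = 608.95 ns
d = βc·γτ₀ = 0.99909 × (2.998×10^8 m/s) × 6.0895×10^-7 s = 182 m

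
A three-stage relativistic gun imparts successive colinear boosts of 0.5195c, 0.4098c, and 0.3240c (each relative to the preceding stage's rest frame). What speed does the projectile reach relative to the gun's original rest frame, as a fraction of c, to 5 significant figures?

u ≈ 0.87338c

Compose boost 2: (0.4098 + 0.5195)/(1 + 0.4098×0.5195) = 0.92930/1.212891 = 0.7661859
Compose boost 3: (0.3240 + 0.7661859)/(1 + 0.3240×0.7661859) = 1.090186/1.248244 = 0.87338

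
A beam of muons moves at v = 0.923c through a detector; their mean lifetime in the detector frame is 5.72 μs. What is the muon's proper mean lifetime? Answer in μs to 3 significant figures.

τ₀ ≈ 2.20 μs

γ = 1/√(1 − 0.923²) = 2.5988
Proper time: τ₀ = Δt/γ = 5.72/2.5988 = 2.20 μs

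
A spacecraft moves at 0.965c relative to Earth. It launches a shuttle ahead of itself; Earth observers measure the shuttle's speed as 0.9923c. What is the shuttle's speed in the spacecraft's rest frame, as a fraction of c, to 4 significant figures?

u' ≈ 0.6434c

Inverse velocity addition: u' = (u − v)/(1 − uv/c²)
= (0.9923 − 0.965)/(1 − 0.9923×0.965) = 0.02730/0.0424305 = 0.6434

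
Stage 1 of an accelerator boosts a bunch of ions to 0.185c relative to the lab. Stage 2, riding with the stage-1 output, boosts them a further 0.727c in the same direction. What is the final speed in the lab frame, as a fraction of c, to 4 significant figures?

u ≈ 0.8039c

Compose boost 2: (0.727 + 0.185)/(1 + 0.727×0.185) = 0.9120/1.13450 = 0.8039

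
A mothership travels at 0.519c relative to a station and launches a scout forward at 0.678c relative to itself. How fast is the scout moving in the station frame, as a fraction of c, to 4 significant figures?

Compose boost 2: (0.678 + 0.519)/(1 + 0.678×0.519) = 1.197/1.35188 = 0.8854

u ≈ 0.8854c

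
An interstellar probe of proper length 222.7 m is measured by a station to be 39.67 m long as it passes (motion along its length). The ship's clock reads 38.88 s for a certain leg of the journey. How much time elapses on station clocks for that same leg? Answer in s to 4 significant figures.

Δt ≈ 218.3 s

Length contraction ⇒ γ = L₀/L = 222.7/39.67 = 5.61381
Time dilation: Δt = γτ₀ = 5.61381 × 38.88 s = 218.3 s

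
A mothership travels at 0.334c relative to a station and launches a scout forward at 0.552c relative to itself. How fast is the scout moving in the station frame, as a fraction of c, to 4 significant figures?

u ≈ 0.7481c

Compose boost 2: (0.552 + 0.334)/(1 + 0.552×0.334) = 0.8860/1.18437 = 0.7481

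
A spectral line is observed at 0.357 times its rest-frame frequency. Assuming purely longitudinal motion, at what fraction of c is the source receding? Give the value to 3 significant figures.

f_obs/f_src = √((1−β)/(1+β)) = 0.357  ⇒  (1−β)/(1+β) = 0.12745
β = |1 − D²|/(1 + D²) = |1 − 0.12745|/(1 + 0.12745) = 0.774

β ≈ 0.774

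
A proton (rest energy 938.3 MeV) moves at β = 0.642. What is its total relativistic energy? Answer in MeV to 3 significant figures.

E ≈ 1220 MeV

γ = 1/√(1 − 0.642²) = 1.3043
E = γm₀c² = 1.3043 × 938.3 MeV = 1220 MeV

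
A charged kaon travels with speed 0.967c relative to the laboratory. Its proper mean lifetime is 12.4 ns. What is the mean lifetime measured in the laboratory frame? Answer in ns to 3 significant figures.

Δt ≈ 48.7 ns

γ = 1/√(1 − 0.967²) = 3.9250
Time dilation: Δt = γτ₀ = 3.9250 × 12.4 ns = 48.7 ns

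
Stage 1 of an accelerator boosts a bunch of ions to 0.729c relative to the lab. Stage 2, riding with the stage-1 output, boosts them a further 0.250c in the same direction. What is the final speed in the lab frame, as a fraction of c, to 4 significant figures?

u ≈ 0.8281c

Compose boost 2: (0.250 + 0.729)/(1 + 0.250×0.729) = 0.9790/1.18225 = 0.8281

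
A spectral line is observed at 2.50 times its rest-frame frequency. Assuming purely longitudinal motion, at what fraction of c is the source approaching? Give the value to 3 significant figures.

β ≈ 0.724

f_obs/f_src = √((1+β)/(1−β)) = 2.50  ⇒  (1+β)/(1−β) = 6.2500
β = |1 − D²|/(1 + D²) = |1 − 6.2500|/(1 + 6.2500) = 0.724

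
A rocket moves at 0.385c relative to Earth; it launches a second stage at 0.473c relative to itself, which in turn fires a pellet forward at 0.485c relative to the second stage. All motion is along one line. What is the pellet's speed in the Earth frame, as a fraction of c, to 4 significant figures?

Compose boost 2: (0.473 + 0.385)/(1 + 0.473×0.385) = 0.8580/1.18210 = 0.725824
Compose boost 3: (0.485 + 0.725824)/(1 + 0.485×0.725824) = 1.21082/1.35202 = 0.8956

u ≈ 0.8956c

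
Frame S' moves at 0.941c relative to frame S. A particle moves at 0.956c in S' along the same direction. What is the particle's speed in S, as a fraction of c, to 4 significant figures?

Relativistic velocity addition: u = (u' + v)/(1 + u'v/c²)
= (0.956 + 0.941)/(1 + 0.956×0.941) = 1.897/1.89960 = 0.9986

u ≈ 0.9986c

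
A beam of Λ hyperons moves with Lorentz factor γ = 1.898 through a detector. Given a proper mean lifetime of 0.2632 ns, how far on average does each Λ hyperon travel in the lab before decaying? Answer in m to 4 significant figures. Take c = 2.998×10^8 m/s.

d ≈ 0.1273 m

β = √(1 − 1/γ²) = √(1 − 1/1.898²) = 0.849946
Dilated lifetime: Δt = γτ₀ = 1.898 × 0.2632 ns = 0.499554 ns
d = vΔt = 0.849946c × 0.499554 ns = 2.54814×10^8 m/s × 4.99554×10^-10 s = 0.1273 m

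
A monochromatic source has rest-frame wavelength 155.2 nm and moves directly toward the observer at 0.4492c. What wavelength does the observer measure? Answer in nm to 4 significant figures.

Relativistic Doppler: λ_obs = λ_src √((1−β)/(1+β))
= 155.2 × √(0.550800/1.44920) = 155.2 × 0.616500 = 95.68 nm

λ_obs ≈ 95.68 nm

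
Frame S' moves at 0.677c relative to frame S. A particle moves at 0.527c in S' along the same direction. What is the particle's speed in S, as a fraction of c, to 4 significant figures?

u ≈ 0.8874c

Relativistic velocity addition: u = (u' + v)/(1 + u'v/c²)
= (0.527 + 0.677)/(1 + 0.527×0.677) = 1.204/1.35678 = 0.8874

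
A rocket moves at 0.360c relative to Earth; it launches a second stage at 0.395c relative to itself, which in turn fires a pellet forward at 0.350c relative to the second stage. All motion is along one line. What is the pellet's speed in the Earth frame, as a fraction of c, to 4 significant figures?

Compose boost 2: (0.395 + 0.360)/(1 + 0.395×0.360) = 0.7550/1.14220 = 0.661005
Compose boost 3: (0.350 + 0.661005)/(1 + 0.350×0.661005) = 1.01101/1.23135 = 0.8211

u ≈ 0.8211c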